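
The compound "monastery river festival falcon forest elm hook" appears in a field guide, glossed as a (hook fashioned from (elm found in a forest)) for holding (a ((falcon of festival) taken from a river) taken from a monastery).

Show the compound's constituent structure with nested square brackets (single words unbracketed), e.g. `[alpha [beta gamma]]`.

Overall it is a kind of hook (specifically "forest elm hook"); the modifier is "monastery river festival falcon".
Inside "monastery river festival falcon": head "falcon" (specifically "river festival falcon"), modifier "monastery".
Inside "river festival falcon": head "falcon" (specifically "festival falcon"), modifier "river".
Inside "festival falcon": head "falcon", modifier "festival".
Inside "forest elm hook": head "hook", modifier "forest elm".
Inside "forest elm": head "elm", modifier "forest".
Putting it together: [[monastery [river [festival falcon]]] [[forest elm] hook]].

[[monastery [river [festival falcon]]] [[forest elm] hook]]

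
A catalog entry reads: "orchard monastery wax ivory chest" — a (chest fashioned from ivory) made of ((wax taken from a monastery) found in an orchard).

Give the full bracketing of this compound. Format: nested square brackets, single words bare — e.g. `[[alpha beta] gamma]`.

[[orchard [monastery wax]] [ivory chest]]

Overall it is a kind of chest (specifically "ivory chest"); the modifier is "orchard monastery wax".
"orchard monastery wax" → head "wax" (specifically "monastery wax"), modifier "orchard".
"monastery wax" → head "wax", modifier "monastery".
"ivory chest" → head "chest", modifier "ivory".
So the structure is [[orchard [monastery wax]] [ivory chest]].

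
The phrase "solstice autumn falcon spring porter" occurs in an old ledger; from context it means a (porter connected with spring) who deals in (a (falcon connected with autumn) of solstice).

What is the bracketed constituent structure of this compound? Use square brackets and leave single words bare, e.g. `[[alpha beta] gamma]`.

Whole compound: head "porter" (specifically "spring porter"), modifier "solstice autumn falcon".
"solstice autumn falcon" → head "falcon" (specifically "autumn falcon"), modifier "solstice".
"autumn falcon" → head "falcon", modifier "autumn".
"spring porter" → head "porter", modifier "spring".
Assembled: [[solstice [autumn falcon]] [spring porter]].

[[solstice [autumn falcon]] [spring porter]]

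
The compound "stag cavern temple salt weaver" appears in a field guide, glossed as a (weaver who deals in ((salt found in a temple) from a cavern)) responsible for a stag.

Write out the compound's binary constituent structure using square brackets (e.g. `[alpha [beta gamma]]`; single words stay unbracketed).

The outermost head in the paraphrase is "weaver" (specifically "cavern temple salt weaver"), modified by "stag".
"cavern temple salt weaver" → head "weaver", modifier "cavern temple salt".
"cavern temple salt" → head "salt" (specifically "temple salt"), modifier "cavern".
"temple salt" → head "salt", modifier "temple".
Assembled: [stag [[cavern [temple salt]] weaver]].

[stag [[cavern [temple salt]] weaver]]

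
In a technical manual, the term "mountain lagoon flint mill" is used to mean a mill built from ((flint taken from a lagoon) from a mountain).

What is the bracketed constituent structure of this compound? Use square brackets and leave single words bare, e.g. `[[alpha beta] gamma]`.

Whole compound: head "mill", modifier "mountain lagoon flint".
Within "mountain lagoon flint", the head is "flint" (specifically "lagoon flint") and the modifier is "mountain".
Within "lagoon flint", the head is "flint" and the modifier is "lagoon".
So the structure is [[mountain [lagoon flint]] mill].

[[mountain [lagoon flint]] mill]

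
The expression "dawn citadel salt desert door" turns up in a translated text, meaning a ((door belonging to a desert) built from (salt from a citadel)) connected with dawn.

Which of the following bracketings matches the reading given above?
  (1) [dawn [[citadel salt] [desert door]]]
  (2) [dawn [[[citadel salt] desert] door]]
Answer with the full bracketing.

[dawn [[citadel salt] [desert door]]]

The paraphrase's head is the "door" part ("citadel salt desert door"); its modifier is "dawn".
That top-level split, carried through the inner groups, gives [dawn [[citadel salt] [desert door]]].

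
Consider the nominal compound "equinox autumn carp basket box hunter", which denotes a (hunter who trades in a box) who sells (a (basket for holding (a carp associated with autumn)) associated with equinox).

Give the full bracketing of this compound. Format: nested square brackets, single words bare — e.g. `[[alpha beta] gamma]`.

[[equinox [[autumn carp] basket]] [box hunter]]

The outermost head in the paraphrase is "hunter" (specifically "box hunter"), modified by "equinox autumn carp basket".
Within "equinox autumn carp basket", the head is "basket" (specifically "autumn carp basket") and the modifier is "equinox".
Within "autumn carp basket", the head is "basket" and the modifier is "autumn carp".
Within "autumn carp", the head is "carp" and the modifier is "autumn".
Within "box hunter", the head is "hunter" and the modifier is "box".
Putting it together: [[equinox [[autumn carp] basket]] [box hunter]].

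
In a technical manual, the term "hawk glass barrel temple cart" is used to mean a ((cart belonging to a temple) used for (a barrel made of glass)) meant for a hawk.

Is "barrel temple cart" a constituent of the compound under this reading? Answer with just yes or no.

The top-level split is [hawk] [glass barrel temple cart]; the full structure is [hawk [[glass barrel] [temple cart]]].
"barrel temple cart" straddles a constituent boundary, so it is not a single unit.

no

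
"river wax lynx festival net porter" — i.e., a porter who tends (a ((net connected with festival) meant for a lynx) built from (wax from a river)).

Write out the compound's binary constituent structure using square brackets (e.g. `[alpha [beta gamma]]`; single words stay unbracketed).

Whole compound: head "porter", modifier "river wax lynx festival net".
Inside "river wax lynx festival net": head "net" (specifically "lynx festival net"), modifier "river wax".
Inside "river wax": head "wax", modifier "river".
Inside "lynx festival net": head "net" (specifically "festival net"), modifier "lynx".
Inside "festival net": head "net", modifier "festival".
Putting it together: [[[river wax] [lynx [festival net]]] porter].

[[[river wax] [lynx [festival net]]] porter]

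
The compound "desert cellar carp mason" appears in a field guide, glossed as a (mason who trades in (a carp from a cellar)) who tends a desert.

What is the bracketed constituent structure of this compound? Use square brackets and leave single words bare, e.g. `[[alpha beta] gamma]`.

The outermost head in the paraphrase is "mason" (specifically "cellar carp mason"), modified by "desert".
Within "cellar carp mason", the head is "mason" and the modifier is "cellar carp".
Within "cellar carp", the head is "carp" and the modifier is "cellar".
Assembled: [desert [[cellar carp] mason]].

[desert [[cellar carp] mason]]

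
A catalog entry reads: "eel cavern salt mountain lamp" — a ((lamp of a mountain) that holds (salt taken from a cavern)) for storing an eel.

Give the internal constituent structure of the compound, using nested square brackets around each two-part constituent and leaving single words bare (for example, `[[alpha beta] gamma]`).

[eel [[cavern salt] [mountain lamp]]]

Whole compound: head "lamp" (specifically "cavern salt mountain lamp"), modifier "eel".
"cavern salt mountain lamp" → head "lamp" (specifically "mountain lamp"), modifier "cavern salt".
"cavern salt" → head "salt", modifier "cavern".
"mountain lamp" → head "lamp", modifier "mountain".
So the structure is [eel [[cavern salt] [mountain lamp]]].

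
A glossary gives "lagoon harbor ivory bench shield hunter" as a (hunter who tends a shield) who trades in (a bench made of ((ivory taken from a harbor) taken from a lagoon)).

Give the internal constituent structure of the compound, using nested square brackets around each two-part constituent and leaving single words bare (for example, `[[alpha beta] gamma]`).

[[[lagoon [harbor ivory]] bench] [shield hunter]]

Overall it is a kind of hunter (specifically "shield hunter"); the modifier is "lagoon harbor ivory bench".
Within "lagoon harbor ivory bench", the head is "bench" and the modifier is "lagoon harbor ivory".
Within "lagoon harbor ivory", the head is "ivory" (specifically "harbor ivory") and the modifier is "lagoon".
Within "harbor ivory", the head is "ivory" and the modifier is "harbor".
Within "shield hunter", the head is "hunter" and the modifier is "shield".
So the structure is [[[lagoon [harbor ivory]] bench] [shield hunter]].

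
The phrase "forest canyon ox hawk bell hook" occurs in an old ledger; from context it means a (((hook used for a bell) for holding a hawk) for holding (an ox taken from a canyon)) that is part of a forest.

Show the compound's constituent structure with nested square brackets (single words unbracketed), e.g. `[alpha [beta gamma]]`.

Overall it is a kind of hook (specifically "canyon ox hawk bell hook"); the modifier is "forest".
Within "canyon ox hawk bell hook", the head is "hook" (specifically "hawk bell hook") and the modifier is "canyon ox".
Within "canyon ox", the head is "ox" and the modifier is "canyon".
Within "hawk bell hook", the head is "hook" (specifically "bell hook") and the modifier is "hawk".
Within "bell hook", the head is "hook" and the modifier is "bell".
Assembled: [forest [[canyon ox] [hawk [bell hook]]]].

[forest [[canyon ox] [hawk [bell hook]]]]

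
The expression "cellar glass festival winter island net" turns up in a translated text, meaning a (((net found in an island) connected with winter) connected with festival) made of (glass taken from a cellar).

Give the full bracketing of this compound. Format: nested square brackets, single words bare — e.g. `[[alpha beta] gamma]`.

At the top level: head "net" (specifically "festival winter island net"); modifier "cellar glass".
"cellar glass" → head "glass", modifier "cellar".
"festival winter island net" → head "net" (specifically "winter island net"), modifier "festival".
"winter island net" → head "net" (specifically "island net"), modifier "winter".
"island net" → head "net", modifier "island".
Assembled: [[cellar glass] [festival [winter [island net]]]].

[[cellar glass] [festival [winter [island net]]]]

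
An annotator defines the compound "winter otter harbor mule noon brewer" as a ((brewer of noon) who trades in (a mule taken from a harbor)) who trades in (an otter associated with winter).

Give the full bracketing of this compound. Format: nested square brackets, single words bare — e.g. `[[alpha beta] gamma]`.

[[winter otter] [[harbor mule] [noon brewer]]]

Overall it is a kind of brewer (specifically "harbor mule noon brewer"); the modifier is "winter otter".
"winter otter" → head "otter", modifier "winter".
"harbor mule noon brewer" → head "brewer" (specifically "noon brewer"), modifier "harbor mule".
"harbor mule" → head "mule", modifier "harbor".
"noon brewer" → head "brewer", modifier "noon".
Assembled: [[winter otter] [[harbor mule] [noon brewer]]].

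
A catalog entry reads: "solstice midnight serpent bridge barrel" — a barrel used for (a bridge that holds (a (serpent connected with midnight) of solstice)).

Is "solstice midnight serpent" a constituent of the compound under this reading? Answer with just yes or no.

The paraphrase groups the words so that "solstice midnight serpent" is one unit: it corresponds to a single parenthesized sub-phrase.
The full structure is [[[solstice [midnight serpent]] bridge] barrel], in which [solstice midnight serpent] is a constituent.

yes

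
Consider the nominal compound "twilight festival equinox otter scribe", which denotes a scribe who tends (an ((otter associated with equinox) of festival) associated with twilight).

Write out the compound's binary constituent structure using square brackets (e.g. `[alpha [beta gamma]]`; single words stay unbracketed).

[[twilight [festival [equinox otter]]] scribe]

At the top level: head "scribe"; modifier "twilight festival equinox otter".
Within "twilight festival equinox otter", the head is "otter" (specifically "festival equinox otter") and the modifier is "twilight".
Within "festival equinox otter", the head is "otter" (specifically "equinox otter") and the modifier is "festival".
Within "equinox otter", the head is "otter" and the modifier is "equinox".
Assembled: [[twilight [festival [equinox otter]]] scribe].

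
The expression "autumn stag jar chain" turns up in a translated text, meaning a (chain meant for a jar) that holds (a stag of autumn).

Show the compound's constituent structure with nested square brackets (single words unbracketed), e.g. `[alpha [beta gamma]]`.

Overall it is a kind of chain (specifically "jar chain"); the modifier is "autumn stag".
"autumn stag" → head "stag", modifier "autumn".
"jar chain" → head "chain", modifier "jar".
Assembled: [[autumn stag] [jar chain]].

[[autumn stag] [jar chain]]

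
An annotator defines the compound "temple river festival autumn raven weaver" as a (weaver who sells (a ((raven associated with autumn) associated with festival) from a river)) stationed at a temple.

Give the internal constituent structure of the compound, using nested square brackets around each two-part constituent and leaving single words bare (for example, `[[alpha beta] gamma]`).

[temple [[river [festival [autumn raven]]] weaver]]

Overall it is a kind of weaver (specifically "river festival autumn raven weaver"); the modifier is "temple".
Inside "river festival autumn raven weaver": head "weaver", modifier "river festival autumn raven".
Inside "river festival autumn raven": head "raven" (specifically "festival autumn raven"), modifier "river".
Inside "festival autumn raven": head "raven" (specifically "autumn raven"), modifier "festival".
Inside "autumn raven": head "raven", modifier "autumn".
Assembled: [temple [[river [festival [autumn raven]]] weaver]].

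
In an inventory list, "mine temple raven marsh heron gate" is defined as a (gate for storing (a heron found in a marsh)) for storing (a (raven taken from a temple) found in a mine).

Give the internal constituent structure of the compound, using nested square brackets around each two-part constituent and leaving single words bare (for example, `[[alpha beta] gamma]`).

[[mine [temple raven]] [[marsh heron] gate]]

The outermost head in the paraphrase is "gate" (specifically "marsh heron gate"), modified by "mine temple raven".
Within "mine temple raven", the head is "raven" (specifically "temple raven") and the modifier is "mine".
Within "temple raven", the head is "raven" and the modifier is "temple".
Within "marsh heron gate", the head is "gate" and the modifier is "marsh heron".
Within "marsh heron", the head is "heron" and the modifier is "marsh".
Assembled: [[mine [temple raven]] [[marsh heron] gate]].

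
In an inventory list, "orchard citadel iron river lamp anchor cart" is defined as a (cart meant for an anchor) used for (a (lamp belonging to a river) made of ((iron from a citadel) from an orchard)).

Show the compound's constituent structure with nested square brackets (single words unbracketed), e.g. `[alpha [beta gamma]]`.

Overall it is a kind of cart (specifically "anchor cart"); the modifier is "orchard citadel iron river lamp".
Within "orchard citadel iron river lamp", the head is "lamp" (specifically "river lamp") and the modifier is "orchard citadel iron".
Within "orchard citadel iron", the head is "iron" (specifically "citadel iron") and the modifier is "orchard".
Within "citadel iron", the head is "iron" and the modifier is "citadel".
Within "river lamp", the head is "lamp" and the modifier is "river".
Within "anchor cart", the head is "cart" and the modifier is "anchor".
Putting it together: [[[orchard [citadel iron]] [river lamp]] [anchor cart]].

[[[orchard [citadel iron]] [river lamp]] [anchor cart]]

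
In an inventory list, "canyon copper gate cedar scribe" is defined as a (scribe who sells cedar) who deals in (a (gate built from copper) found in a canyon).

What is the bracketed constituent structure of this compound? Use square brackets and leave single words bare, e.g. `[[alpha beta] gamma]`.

At the top level: head "scribe" (specifically "cedar scribe"); modifier "canyon copper gate".
Inside "canyon copper gate": head "gate" (specifically "copper gate"), modifier "canyon".
Inside "copper gate": head "gate", modifier "copper".
Inside "cedar scribe": head "scribe", modifier "cedar".
So the structure is [[canyon [copper gate]] [cedar scribe]].

[[canyon [copper gate]] [cedar scribe]]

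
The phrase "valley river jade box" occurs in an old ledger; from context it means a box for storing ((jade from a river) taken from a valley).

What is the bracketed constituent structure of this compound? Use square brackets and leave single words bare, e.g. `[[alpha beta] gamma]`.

[[valley [river jade]] box]

Whole compound: head "box", modifier "valley river jade".
Within "valley river jade", the head is "jade" (specifically "river jade") and the modifier is "valley".
Within "river jade", the head is "jade" and the modifier is "river".
So the structure is [[valley [river jade]] box].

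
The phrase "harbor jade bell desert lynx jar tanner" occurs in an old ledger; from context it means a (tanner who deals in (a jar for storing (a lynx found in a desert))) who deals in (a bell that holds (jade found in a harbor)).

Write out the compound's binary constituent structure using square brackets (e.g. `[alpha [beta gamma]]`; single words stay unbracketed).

[[[harbor jade] bell] [[[desert lynx] jar] tanner]]

At the top level: head "tanner" (specifically "desert lynx jar tanner"); modifier "harbor jade bell".
Inside "harbor jade bell": head "bell", modifier "harbor jade".
Inside "harbor jade": head "jade", modifier "harbor".
Inside "desert lynx jar tanner": head "tanner", modifier "desert lynx jar".
Inside "desert lynx jar": head "jar", modifier "desert lynx".
Inside "desert lynx": head "lynx", modifier "desert".
Putting it together: [[[harbor jade] bell] [[[desert lynx] jar] tanner]].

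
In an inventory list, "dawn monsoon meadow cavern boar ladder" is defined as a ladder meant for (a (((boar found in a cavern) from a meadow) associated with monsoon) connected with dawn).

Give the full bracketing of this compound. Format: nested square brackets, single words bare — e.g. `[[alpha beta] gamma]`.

[[dawn [monsoon [meadow [cavern boar]]]] ladder]

The outermost head in the paraphrase is "ladder", modified by "dawn monsoon meadow cavern boar".
"dawn monsoon meadow cavern boar" → head "boar" (specifically "monsoon meadow cavern boar"), modifier "dawn".
"monsoon meadow cavern boar" → head "boar" (specifically "meadow cavern boar"), modifier "monsoon".
"meadow cavern boar" → head "boar" (specifically "cavern boar"), modifier "meadow".
"cavern boar" → head "boar", modifier "cavern".
Putting it together: [[dawn [monsoon [meadow [cavern boar]]]] ladder].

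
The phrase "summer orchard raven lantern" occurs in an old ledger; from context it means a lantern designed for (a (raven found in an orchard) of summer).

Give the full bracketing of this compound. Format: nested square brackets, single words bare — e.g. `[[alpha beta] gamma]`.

[[summer [orchard raven]] lantern]

At the top level: head "lantern"; modifier "summer orchard raven".
"summer orchard raven" → head "raven" (specifically "orchard raven"), modifier "summer".
"orchard raven" → head "raven", modifier "orchard".
Putting it together: [[summer [orchard raven]] lantern].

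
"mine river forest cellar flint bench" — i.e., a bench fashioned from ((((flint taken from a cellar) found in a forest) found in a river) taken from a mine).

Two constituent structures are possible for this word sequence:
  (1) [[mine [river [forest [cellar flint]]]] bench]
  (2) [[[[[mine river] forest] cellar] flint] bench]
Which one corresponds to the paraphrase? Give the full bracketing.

[[mine [river [forest [cellar flint]]]] bench]

The paraphrase's head is the "bench" part ("bench"); its modifier is "mine river forest cellar flint".
That top-level split, carried through the inner groups, gives [[mine [river [forest [cellar flint]]]] bench].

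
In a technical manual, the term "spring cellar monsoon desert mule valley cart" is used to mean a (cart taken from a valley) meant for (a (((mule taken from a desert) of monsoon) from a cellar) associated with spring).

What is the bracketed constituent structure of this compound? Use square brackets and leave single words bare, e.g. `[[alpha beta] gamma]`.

[[spring [cellar [monsoon [desert mule]]]] [valley cart]]

The outermost head in the paraphrase is "cart" (specifically "valley cart"), modified by "spring cellar monsoon desert mule".
Within "spring cellar monsoon desert mule", the head is "mule" (specifically "cellar monsoon desert mule") and the modifier is "spring".
Within "cellar monsoon desert mule", the head is "mule" (specifically "monsoon desert mule") and the modifier is "cellar".
Within "monsoon desert mule", the head is "mule" (specifically "desert mule") and the modifier is "monsoon".
Within "desert mule", the head is "mule" and the modifier is "desert".
Within "valley cart", the head is "cart" and the modifier is "valley".
So the structure is [[spring [cellar [monsoon [desert mule]]]] [valley cart]].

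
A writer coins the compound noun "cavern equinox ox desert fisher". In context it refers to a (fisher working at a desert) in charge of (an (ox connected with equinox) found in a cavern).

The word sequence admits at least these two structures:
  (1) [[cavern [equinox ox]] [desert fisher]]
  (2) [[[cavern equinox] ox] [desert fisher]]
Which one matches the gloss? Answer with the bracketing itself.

The paraphrase's head is the "fisher" part ("desert fisher"); its modifier is "cavern equinox ox".
That top-level split, carried through the inner groups, gives [[cavern [equinox ox]] [desert fisher]].

[[cavern [equinox ox]] [desert fisher]]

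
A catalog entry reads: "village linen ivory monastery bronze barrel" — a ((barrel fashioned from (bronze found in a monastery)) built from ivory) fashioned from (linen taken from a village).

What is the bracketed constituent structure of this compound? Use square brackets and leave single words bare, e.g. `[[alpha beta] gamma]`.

The outermost head in the paraphrase is "barrel" (specifically "ivory monastery bronze barrel"), modified by "village linen".
"village linen" → head "linen", modifier "village".
"ivory monastery bronze barrel" → head "barrel" (specifically "monastery bronze barrel"), modifier "ivory".
"monastery bronze barrel" → head "barrel", modifier "monastery bronze".
"monastery bronze" → head "bronze", modifier "monastery".
Putting it together: [[village linen] [ivory [[monastery bronze] barrel]]].

[[village linen] [ivory [[monastery bronze] barrel]]]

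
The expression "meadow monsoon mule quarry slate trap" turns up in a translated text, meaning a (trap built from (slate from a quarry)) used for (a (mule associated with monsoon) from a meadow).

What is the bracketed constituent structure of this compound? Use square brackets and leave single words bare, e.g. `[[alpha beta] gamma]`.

The outermost head in the paraphrase is "trap" (specifically "quarry slate trap"), modified by "meadow monsoon mule".
Inside "meadow monsoon mule": head "mule" (specifically "monsoon mule"), modifier "meadow".
Inside "monsoon mule": head "mule", modifier "monsoon".
Inside "quarry slate trap": head "trap", modifier "quarry slate".
Inside "quarry slate": head "slate", modifier "quarry".
So the structure is [[meadow [monsoon mule]] [[quarry slate] trap]].

[[meadow [monsoon mule]] [[quarry slate] trap]]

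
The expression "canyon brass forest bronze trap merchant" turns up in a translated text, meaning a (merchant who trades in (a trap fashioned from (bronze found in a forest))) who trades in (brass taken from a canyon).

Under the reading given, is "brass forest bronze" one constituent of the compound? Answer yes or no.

The top-level split is [canyon brass] [forest bronze trap merchant]; the full structure is [[canyon brass] [[[forest bronze] trap] merchant]].
"brass forest bronze" straddles a constituent boundary, so it is not a single unit.

no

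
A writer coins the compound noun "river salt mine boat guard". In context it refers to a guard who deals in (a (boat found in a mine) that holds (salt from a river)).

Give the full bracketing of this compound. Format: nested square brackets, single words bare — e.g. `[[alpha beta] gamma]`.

[[[river salt] [mine boat]] guard]

At the top level: head "guard"; modifier "river salt mine boat".
Within "river salt mine boat", the head is "boat" (specifically "mine boat") and the modifier is "river salt".
Within "river salt", the head is "salt" and the modifier is "river".
Within "mine boat", the head is "boat" and the modifier is "mine".
So the structure is [[[river salt] [mine boat]] guard].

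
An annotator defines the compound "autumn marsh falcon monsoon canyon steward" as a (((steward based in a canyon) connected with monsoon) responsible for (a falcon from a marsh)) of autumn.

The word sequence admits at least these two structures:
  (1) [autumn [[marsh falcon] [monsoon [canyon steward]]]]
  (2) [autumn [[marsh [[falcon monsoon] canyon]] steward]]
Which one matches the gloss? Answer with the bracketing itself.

[autumn [[marsh falcon] [monsoon [canyon steward]]]]

The paraphrase's head is the "steward" part ("marsh falcon monsoon canyon steward"); its modifier is "autumn".
That top-level split, carried through the inner groups, gives [autumn [[marsh falcon] [monsoon [canyon steward]]]].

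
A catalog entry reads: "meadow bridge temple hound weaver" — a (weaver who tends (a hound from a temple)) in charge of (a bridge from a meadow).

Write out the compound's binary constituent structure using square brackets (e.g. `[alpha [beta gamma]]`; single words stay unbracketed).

[[meadow bridge] [[temple hound] weaver]]

Overall it is a kind of weaver (specifically "temple hound weaver"); the modifier is "meadow bridge".
Within "meadow bridge", the head is "bridge" and the modifier is "meadow".
Within "temple hound weaver", the head is "weaver" and the modifier is "temple hound".
Within "temple hound", the head is "hound" and the modifier is "temple".
Assembled: [[meadow bridge] [[temple hound] weaver]].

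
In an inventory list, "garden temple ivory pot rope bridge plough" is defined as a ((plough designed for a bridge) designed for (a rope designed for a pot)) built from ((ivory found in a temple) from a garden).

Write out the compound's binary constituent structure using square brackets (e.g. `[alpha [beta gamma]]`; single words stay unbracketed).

Whole compound: head "plough" (specifically "pot rope bridge plough"), modifier "garden temple ivory".
Within "garden temple ivory", the head is "ivory" (specifically "temple ivory") and the modifier is "garden".
Within "temple ivory", the head is "ivory" and the modifier is "temple".
Within "pot rope bridge plough", the head is "plough" (specifically "bridge plough") and the modifier is "pot rope".
Within "pot rope", the head is "rope" and the modifier is "pot".
Within "bridge plough", the head is "plough" and the modifier is "bridge".
So the structure is [[garden [temple ivory]] [[pot rope] [bridge plough]]].

[[garden [temple ivory]] [[pot rope] [bridge plough]]]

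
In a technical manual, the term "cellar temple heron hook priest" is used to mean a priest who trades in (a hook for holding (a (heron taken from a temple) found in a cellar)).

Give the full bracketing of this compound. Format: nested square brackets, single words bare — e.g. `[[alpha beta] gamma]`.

Overall it is a kind of priest; the modifier is "cellar temple heron hook".
Within "cellar temple heron hook", the head is "hook" and the modifier is "cellar temple heron".
Within "cellar temple heron", the head is "heron" (specifically "temple heron") and the modifier is "cellar".
Within "temple heron", the head is "heron" and the modifier is "temple".
Putting it together: [[[cellar [temple heron]] hook] priest].

[[[cellar [temple heron]] hook] priest]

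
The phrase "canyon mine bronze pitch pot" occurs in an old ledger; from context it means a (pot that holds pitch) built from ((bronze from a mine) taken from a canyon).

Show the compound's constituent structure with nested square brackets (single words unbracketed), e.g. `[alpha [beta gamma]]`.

[[canyon [mine bronze]] [pitch pot]]

The outermost head in the paraphrase is "pot" (specifically "pitch pot"), modified by "canyon mine bronze".
Inside "canyon mine bronze": head "bronze" (specifically "mine bronze"), modifier "canyon".
Inside "mine bronze": head "bronze", modifier "mine".
Inside "pitch pot": head "pot", modifier "pitch".
Putting it together: [[canyon [mine bronze]] [pitch pot]].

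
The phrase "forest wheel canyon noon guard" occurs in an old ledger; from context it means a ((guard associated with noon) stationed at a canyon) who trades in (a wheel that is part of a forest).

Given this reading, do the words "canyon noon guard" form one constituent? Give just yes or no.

The paraphrase groups the words so that "canyon noon guard" is one unit: it corresponds to a single parenthesized sub-phrase.
The full structure is [[forest wheel] [canyon [noon guard]]], in which [canyon noon guard] is a constituent.

yes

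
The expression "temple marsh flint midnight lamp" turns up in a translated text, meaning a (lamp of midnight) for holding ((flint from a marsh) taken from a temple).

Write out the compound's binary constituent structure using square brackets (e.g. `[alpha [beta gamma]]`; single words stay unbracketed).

The outermost head in the paraphrase is "lamp" (specifically "midnight lamp"), modified by "temple marsh flint".
"temple marsh flint" → head "flint" (specifically "marsh flint"), modifier "temple".
"marsh flint" → head "flint", modifier "marsh".
"midnight lamp" → head "lamp", modifier "midnight".
Putting it together: [[temple [marsh flint]] [midnight lamp]].

[[temple [marsh flint]] [midnight lamp]]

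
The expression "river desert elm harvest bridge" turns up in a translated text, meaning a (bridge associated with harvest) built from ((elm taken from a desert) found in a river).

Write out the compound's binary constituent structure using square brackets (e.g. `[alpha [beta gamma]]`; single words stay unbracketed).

Whole compound: head "bridge" (specifically "harvest bridge"), modifier "river desert elm".
Inside "river desert elm": head "elm" (specifically "desert elm"), modifier "river".
Inside "desert elm": head "elm", modifier "desert".
Inside "harvest bridge": head "bridge", modifier "harvest".
Putting it together: [[river [desert elm]] [harvest bridge]].

[[river [desert elm]] [harvest bridge]]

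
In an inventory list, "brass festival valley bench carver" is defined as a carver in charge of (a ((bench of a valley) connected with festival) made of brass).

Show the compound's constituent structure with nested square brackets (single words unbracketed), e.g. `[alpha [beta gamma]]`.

At the top level: head "carver"; modifier "brass festival valley bench".
"brass festival valley bench" → head "bench" (specifically "festival valley bench"), modifier "brass".
"festival valley bench" → head "bench" (specifically "valley bench"), modifier "festival".
"valley bench" → head "bench", modifier "valley".
Putting it together: [[brass [festival [valley bench]]] carver].

[[brass [festival [valley bench]]] carver]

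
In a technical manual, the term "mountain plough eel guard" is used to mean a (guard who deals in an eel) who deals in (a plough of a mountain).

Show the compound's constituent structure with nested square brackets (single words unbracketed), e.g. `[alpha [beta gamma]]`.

[[mountain plough] [eel guard]]

Whole compound: head "guard" (specifically "eel guard"), modifier "mountain plough".
Inside "mountain plough": head "plough", modifier "mountain".
Inside "eel guard": head "guard", modifier "eel".
So the structure is [[mountain plough] [eel guard]].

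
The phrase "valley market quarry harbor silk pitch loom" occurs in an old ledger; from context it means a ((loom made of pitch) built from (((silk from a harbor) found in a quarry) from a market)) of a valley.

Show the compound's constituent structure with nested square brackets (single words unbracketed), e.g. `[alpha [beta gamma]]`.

[valley [[market [quarry [harbor silk]]] [pitch loom]]]

At the top level: head "loom" (specifically "market quarry harbor silk pitch loom"); modifier "valley".
Within "market quarry harbor silk pitch loom", the head is "loom" (specifically "pitch loom") and the modifier is "market quarry harbor silk".
Within "market quarry harbor silk", the head is "silk" (specifically "quarry harbor silk") and the modifier is "market".
Within "quarry harbor silk", the head is "silk" (specifically "harbor silk") and the modifier is "quarry".
Within "harbor silk", the head is "silk" and the modifier is "harbor".
Within "pitch loom", the head is "loom" and the modifier is "pitch".
So the structure is [valley [[market [quarry [harbor silk]]] [pitch loom]]].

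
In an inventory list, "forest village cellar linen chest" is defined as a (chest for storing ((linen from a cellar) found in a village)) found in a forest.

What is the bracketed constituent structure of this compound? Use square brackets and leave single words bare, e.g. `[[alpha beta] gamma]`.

[forest [[village [cellar linen]] chest]]

Overall it is a kind of chest (specifically "village cellar linen chest"); the modifier is "forest".
Inside "village cellar linen chest": head "chest", modifier "village cellar linen".
Inside "village cellar linen": head "linen" (specifically "cellar linen"), modifier "village".
Inside "cellar linen": head "linen", modifier "cellar".
Assembled: [forest [[village [cellar linen]] chest]].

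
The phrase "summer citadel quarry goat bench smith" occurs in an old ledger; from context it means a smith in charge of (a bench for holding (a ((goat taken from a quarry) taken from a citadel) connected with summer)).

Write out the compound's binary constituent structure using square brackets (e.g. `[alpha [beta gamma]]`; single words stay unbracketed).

At the top level: head "smith"; modifier "summer citadel quarry goat bench".
"summer citadel quarry goat bench" → head "bench", modifier "summer citadel quarry goat".
"summer citadel quarry goat" → head "goat" (specifically "citadel quarry goat"), modifier "summer".
"citadel quarry goat" → head "goat" (specifically "quarry goat"), modifier "citadel".
"quarry goat" → head "goat", modifier "quarry".
Putting it together: [[[summer [citadel [quarry goat]]] bench] smith].

[[[summer [citadel [quarry goat]]] bench] smith]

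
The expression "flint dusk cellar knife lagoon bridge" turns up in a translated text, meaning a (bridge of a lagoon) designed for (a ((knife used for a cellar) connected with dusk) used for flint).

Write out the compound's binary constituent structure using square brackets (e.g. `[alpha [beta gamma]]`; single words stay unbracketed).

Overall it is a kind of bridge (specifically "lagoon bridge"); the modifier is "flint dusk cellar knife".
"flint dusk cellar knife" → head "knife" (specifically "dusk cellar knife"), modifier "flint".
"dusk cellar knife" → head "knife" (specifically "cellar knife"), modifier "dusk".
"cellar knife" → head "knife", modifier "cellar".
"lagoon bridge" → head "bridge", modifier "lagoon".
So the structure is [[flint [dusk [cellar knife]]] [lagoon bridge]].

[[flint [dusk [cellar knife]]] [lagoon bridge]]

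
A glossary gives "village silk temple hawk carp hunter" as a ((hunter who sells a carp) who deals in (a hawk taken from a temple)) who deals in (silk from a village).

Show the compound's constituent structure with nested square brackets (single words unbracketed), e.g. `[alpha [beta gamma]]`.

Overall it is a kind of hunter (specifically "temple hawk carp hunter"); the modifier is "village silk".
"village silk" → head "silk", modifier "village".
"temple hawk carp hunter" → head "hunter" (specifically "carp hunter"), modifier "temple hawk".
"temple hawk" → head "hawk", modifier "temple".
"carp hunter" → head "hunter", modifier "carp".
So the structure is [[village silk] [[temple hawk] [carp hunter]]].

[[village silk] [[temple hawk] [carp hunter]]]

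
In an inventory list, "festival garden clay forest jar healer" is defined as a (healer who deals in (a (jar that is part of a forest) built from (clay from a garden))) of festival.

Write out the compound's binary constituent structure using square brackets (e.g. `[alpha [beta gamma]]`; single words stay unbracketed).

[festival [[[garden clay] [forest jar]] healer]]

The outermost head in the paraphrase is "healer" (specifically "garden clay forest jar healer"), modified by "festival".
"garden clay forest jar healer" → head "healer", modifier "garden clay forest jar".
"garden clay forest jar" → head "jar" (specifically "forest jar"), modifier "garden clay".
"garden clay" → head "clay", modifier "garden".
"forest jar" → head "jar", modifier "forest".
So the structure is [festival [[[garden clay] [forest jar]] healer]].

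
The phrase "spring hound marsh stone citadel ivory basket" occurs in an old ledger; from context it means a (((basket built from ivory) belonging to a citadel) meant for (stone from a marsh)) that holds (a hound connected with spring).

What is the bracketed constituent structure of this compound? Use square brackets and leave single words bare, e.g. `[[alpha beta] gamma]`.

[[spring hound] [[marsh stone] [citadel [ivory basket]]]]

The outermost head in the paraphrase is "basket" (specifically "marsh stone citadel ivory basket"), modified by "spring hound".
Within "spring hound", the head is "hound" and the modifier is "spring".
Within "marsh stone citadel ivory basket", the head is "basket" (specifically "citadel ivory basket") and the modifier is "marsh stone".
Within "marsh stone", the head is "stone" and the modifier is "marsh".
Within "citadel ivory basket", the head is "basket" (specifically "ivory basket") and the modifier is "citadel".
Within "ivory basket", the head is "basket" and the modifier is "ivory".
So the structure is [[spring hound] [[marsh stone] [citadel [ivory basket]]]].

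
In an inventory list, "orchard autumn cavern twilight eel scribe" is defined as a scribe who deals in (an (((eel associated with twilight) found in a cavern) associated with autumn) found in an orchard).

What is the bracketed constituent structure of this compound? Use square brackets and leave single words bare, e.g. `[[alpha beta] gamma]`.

At the top level: head "scribe"; modifier "orchard autumn cavern twilight eel".
Inside "orchard autumn cavern twilight eel": head "eel" (specifically "autumn cavern twilight eel"), modifier "orchard".
Inside "autumn cavern twilight eel": head "eel" (specifically "cavern twilight eel"), modifier "autumn".
Inside "cavern twilight eel": head "eel" (specifically "twilight eel"), modifier "cavern".
Inside "twilight eel": head "eel", modifier "twilight".
So the structure is [[orchard [autumn [cavern [twilight eel]]]] scribe].

[[orchard [autumn [cavern [twilight eel]]]] scribe]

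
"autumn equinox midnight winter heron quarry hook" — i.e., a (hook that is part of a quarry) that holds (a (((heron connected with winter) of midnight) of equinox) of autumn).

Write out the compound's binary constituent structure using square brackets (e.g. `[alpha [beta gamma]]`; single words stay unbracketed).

Overall it is a kind of hook (specifically "quarry hook"); the modifier is "autumn equinox midnight winter heron".
"autumn equinox midnight winter heron" → head "heron" (specifically "equinox midnight winter heron"), modifier "autumn".
"equinox midnight winter heron" → head "heron" (specifically "midnight winter heron"), modifier "equinox".
"midnight winter heron" → head "heron" (specifically "winter heron"), modifier "midnight".
"winter heron" → head "heron", modifier "winter".
"quarry hook" → head "hook", modifier "quarry".
Putting it together: [[autumn [equinox [midnight [winter heron]]]] [quarry hook]].

[[autumn [equinox [midnight [winter heron]]]] [quarry hook]]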